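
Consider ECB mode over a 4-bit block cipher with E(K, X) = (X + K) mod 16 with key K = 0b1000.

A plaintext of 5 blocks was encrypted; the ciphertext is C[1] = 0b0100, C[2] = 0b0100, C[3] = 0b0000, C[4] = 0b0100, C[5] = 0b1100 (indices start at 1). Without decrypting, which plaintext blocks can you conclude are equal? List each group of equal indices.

P[1] = P[2] = P[4]

ECB encrypts each block independently with the same key, so equal ciphertext blocks imply equal plaintext blocks.
C[1] = C[2] = C[4] = 0b0100, so P[1] = P[2] = P[4].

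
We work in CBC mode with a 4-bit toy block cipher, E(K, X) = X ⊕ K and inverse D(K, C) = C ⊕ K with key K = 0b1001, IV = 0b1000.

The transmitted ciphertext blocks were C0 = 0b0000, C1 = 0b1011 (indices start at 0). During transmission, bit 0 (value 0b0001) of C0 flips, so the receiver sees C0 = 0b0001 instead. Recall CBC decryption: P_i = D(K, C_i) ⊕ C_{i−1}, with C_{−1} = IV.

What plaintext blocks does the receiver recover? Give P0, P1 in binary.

P0 = 0b0000, P1 = 0b0011

Only C0 changed, to 0b0001. In CBC, a change in C_i garbles P_i and flips the same bit in P_{i+1}. Decrypting the received ciphertext:
P0: D(K, 0b0001) = 0b1000; 0b1000 ⊕ 0b1000 = 0b0000.
P1: D(K, 0b1011) = 0b0010; 0b0010 ⊕ 0b0001 = 0b0011.
Blocks that differ from the original plaintext: P0, P1.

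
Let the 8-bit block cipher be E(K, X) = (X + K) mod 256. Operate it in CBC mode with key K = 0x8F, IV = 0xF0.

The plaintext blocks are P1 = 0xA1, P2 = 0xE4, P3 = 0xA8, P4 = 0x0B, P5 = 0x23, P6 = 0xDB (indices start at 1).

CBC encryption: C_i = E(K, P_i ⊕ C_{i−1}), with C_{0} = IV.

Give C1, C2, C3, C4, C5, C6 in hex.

C1: P1 ⊕ 0xF0 = 0x51; E(K, 0x51) = 0xE0.
C2: P2 ⊕ 0xE0 = 0x04; E(K, 0x04) = 0x93.
C3: P3 ⊕ 0x93 = 0x3B; E(K, 0x3B) = 0xCA.
C4: P4 ⊕ 0xCA = 0xC1; E(K, 0xC1) = 0x50.
C5: P5 ⊕ 0x50 = 0x73; E(K, 0x73) = 0x02.
C6: P6 ⊕ 0x02 = 0xD9; E(K, 0xD9) = 0x68.

C1 = 0xE0, C2 = 0x93, C3 = 0xCA, C4 = 0x50, C5 = 0x02, C6 = 0x68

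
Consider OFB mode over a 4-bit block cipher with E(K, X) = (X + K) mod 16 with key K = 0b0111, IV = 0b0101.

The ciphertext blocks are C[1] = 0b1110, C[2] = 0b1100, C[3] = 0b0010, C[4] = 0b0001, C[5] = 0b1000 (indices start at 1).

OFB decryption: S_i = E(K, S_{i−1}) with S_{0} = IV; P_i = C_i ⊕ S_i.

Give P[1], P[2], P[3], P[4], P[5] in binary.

P[1] = 0b0010, P[2] = 0b1111, P[3] = 0b1000, P[4] = 0b0000, P[5] = 0b0000

P[1]: S = E(K, 0b0101) = 0b1100; 0b1110 ⊕ 0b1100 = 0b0010.
P[2]: S = E(K, 0b1100) = 0b0011; 0b1100 ⊕ 0b0011 = 0b1111.
P[3]: S = E(K, 0b0011) = 0b1010; 0b0010 ⊕ 0b1010 = 0b1000.
P[4]: S = E(K, 0b1010) = 0b0001; 0b0001 ⊕ 0b0001 = 0b0000.
P[5]: S = E(K, 0b0001) = 0b1000; 0b1000 ⊕ 0b1000 = 0b0000.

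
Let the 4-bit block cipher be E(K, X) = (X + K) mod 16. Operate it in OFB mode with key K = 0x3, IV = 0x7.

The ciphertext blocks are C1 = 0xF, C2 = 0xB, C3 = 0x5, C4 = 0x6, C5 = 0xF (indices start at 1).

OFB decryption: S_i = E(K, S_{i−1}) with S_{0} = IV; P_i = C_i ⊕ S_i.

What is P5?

P1: S = E(K, 0x7) = 0xA; 0xF ⊕ 0xA = 0x5.
P2: S = E(K, 0xA) = 0xD; 0xB ⊕ 0xD = 0x6.
P3: S = E(K, 0xD) = 0x0; 0x5 ⊕ 0x0 = 0x5.
P4: S = E(K, 0x0) = 0x3; 0x6 ⊕ 0x3 = 0x5.
P5: S = E(K, 0x3) = 0x6; 0xF ⊕ 0x6 = 0x9.

P5 = 0x9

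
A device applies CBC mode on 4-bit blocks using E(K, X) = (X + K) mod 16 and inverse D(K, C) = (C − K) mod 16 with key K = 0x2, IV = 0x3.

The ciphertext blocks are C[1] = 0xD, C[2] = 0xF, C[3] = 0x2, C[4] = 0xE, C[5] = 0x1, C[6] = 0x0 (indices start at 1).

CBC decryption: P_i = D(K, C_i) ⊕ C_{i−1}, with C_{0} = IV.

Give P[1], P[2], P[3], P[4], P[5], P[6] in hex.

P[1]: D(K, 0xD) = 0xB; 0xB ⊕ 0x3 = 0x8.
P[2]: D(K, 0xF) = 0xD; 0xD ⊕ 0xD = 0x0.
P[3]: D(K, 0x2) = 0x0; 0x0 ⊕ 0xF = 0xF.
P[4]: D(K, 0xE) = 0xC; 0xC ⊕ 0x2 = 0xE.
P[5]: D(K, 0x1) = 0xF; 0xF ⊕ 0xE = 0x1.
P[6]: D(K, 0x0) = 0xE; 0xE ⊕ 0x1 = 0xF.

P[1] = 0x8, P[2] = 0x0, P[3] = 0xF, P[4] = 0xE, P[5] = 0x1, P[6] = 0xF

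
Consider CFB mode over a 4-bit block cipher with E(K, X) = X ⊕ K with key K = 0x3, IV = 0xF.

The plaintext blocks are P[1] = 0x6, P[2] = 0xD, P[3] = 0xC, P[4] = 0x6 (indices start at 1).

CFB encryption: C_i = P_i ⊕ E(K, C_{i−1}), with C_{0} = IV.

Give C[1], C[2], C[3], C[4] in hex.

C[1]: E(K, 0xF) = 0xC; 0x6 ⊕ 0xC = 0xA.
C[2]: E(K, 0xA) = 0x9; 0xD ⊕ 0x9 = 0x4.
C[3]: E(K, 0x4) = 0x7; 0xC ⊕ 0x7 = 0xB.
C[4]: E(K, 0xB) = 0x8; 0x6 ⊕ 0x8 = 0xE.

C[1] = 0xA, C[2] = 0x4, C[3] = 0xB, C[4] = 0xE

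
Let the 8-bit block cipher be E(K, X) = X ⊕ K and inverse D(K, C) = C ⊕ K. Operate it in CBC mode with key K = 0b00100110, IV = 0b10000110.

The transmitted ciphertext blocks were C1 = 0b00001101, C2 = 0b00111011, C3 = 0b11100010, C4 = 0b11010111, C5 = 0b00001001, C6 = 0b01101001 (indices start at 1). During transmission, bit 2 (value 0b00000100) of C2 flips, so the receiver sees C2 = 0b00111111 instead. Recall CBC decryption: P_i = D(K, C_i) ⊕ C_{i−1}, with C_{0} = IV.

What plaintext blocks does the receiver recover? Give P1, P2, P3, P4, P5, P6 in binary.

P1 = 0b10101101, P2 = 0b00010100, P3 = 0b11111011, P4 = 0b00010011, P5 = 0b11111000, P6 = 0b01000110

Only C2 changed, to 0b00111111. In CBC, a change in C_i garbles P_i and flips the same bit in P_{i+1}. Decrypting the received ciphertext:
P1: D(K, 0b00001101) = 0b00101011; 0b00101011 ⊕ 0b10000110 = 0b10101101.
P2: D(K, 0b00111111) = 0b00011001; 0b00011001 ⊕ 0b00001101 = 0b00010100.
P3: D(K, 0b11100010) = 0b11000100; 0b11000100 ⊕ 0b00111111 = 0b11111011.
P4: D(K, 0b11010111) = 0b11110001; 0b11110001 ⊕ 0b11100010 = 0b00010011.
P5: D(K, 0b00001001) = 0b00101111; 0b00101111 ⊕ 0b11010111 = 0b11111000.
P6: D(K, 0b01101001) = 0b01001111; 0b01001111 ⊕ 0b00001001 = 0b01000110.
Blocks that differ from the original plaintext: P2, P3.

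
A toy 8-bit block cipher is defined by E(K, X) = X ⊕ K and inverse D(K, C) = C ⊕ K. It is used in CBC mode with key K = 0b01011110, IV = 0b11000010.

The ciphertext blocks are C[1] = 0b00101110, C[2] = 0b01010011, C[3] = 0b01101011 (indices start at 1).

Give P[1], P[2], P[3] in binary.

CBC decryption: P_i = D(K, C_i) ⊕ C_{i−1}, with C_{0} = IV.
P[1]: D(K, 0b00101110) = 0b01110000; 0b01110000 ⊕ 0b11000010 = 0b10110010.
P[2]: D(K, 0b01010011) = 0b00001101; 0b00001101 ⊕ 0b00101110 = 0b00100011.
P[3]: D(K, 0b01101011) = 0b00110101; 0b00110101 ⊕ 0b01010011 = 0b01100110.

P[1] = 0b10110010, P[2] = 0b00100011, P[3] = 0b01100110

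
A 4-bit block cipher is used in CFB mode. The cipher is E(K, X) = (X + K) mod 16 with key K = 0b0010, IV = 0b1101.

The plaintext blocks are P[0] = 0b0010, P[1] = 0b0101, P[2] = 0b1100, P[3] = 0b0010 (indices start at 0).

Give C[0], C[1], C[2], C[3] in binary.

C[0] = 0b1101, C[1] = 0b1010, C[2] = 0b0000, C[3] = 0b0000

CFB encryption: C_i = P_i ⊕ E(K, C_{i−1}), with C_{−1} = IV.
C[0]: E(K, 0b1101) = 0b1111; 0b0010 ⊕ 0b1111 = 0b1101.
C[1]: E(K, 0b1101) = 0b1111; 0b0101 ⊕ 0b1111 = 0b1010.
C[2]: E(K, 0b1010) = 0b1100; 0b1100 ⊕ 0b1100 = 0b0000.
C[3]: E(K, 0b0000) = 0b0010; 0b0010 ⊕ 0b0010 = 0b0000.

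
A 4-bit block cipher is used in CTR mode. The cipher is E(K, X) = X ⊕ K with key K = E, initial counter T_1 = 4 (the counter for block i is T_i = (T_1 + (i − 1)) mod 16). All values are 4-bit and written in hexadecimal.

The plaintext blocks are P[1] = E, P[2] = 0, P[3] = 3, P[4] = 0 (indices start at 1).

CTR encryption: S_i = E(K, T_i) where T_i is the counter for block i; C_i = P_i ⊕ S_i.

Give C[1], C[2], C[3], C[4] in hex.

C[1]: T = 4, S = E(K, T) = A; E ⊕ A = 4.
C[2]: T = 5, S = E(K, T) = B; 0 ⊕ B = B.
C[3]: T = 6, S = E(K, T) = 8; 3 ⊕ 8 = B.
C[4]: T = 7, S = E(K, T) = 9; 0 ⊕ 9 = 9.

C[1] = 4, C[2] = B, C[3] = B, C[4] = 9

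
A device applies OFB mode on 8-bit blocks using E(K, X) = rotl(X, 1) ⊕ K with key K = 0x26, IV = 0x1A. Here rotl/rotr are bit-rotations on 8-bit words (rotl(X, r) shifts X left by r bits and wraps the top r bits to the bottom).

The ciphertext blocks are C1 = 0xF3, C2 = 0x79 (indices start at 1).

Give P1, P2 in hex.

OFB decryption: S_i = E(K, S_{i−1}) with S_{0} = IV; P_i = C_i ⊕ S_i.
P1: S = E(K, 0x1A) = 0x12; 0xF3 ⊕ 0x12 = 0xE1.
P2: S = E(K, 0x12) = 0x02; 0x79 ⊕ 0x02 = 0x7B.

P1 = 0xE1, P2 = 0x7B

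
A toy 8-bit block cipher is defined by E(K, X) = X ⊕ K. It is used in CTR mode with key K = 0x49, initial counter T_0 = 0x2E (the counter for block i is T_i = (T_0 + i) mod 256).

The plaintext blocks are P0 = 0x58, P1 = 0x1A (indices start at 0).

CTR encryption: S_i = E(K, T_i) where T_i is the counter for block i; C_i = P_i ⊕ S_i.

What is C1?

C1 = 0x7C

C0: T = 0x2E, S = E(K, T) = 0x67; 0x58 ⊕ 0x67 = 0x3F.
C1: T = 0x2F, S = E(K, T) = 0x66; 0x1A ⊕ 0x66 = 0x7C.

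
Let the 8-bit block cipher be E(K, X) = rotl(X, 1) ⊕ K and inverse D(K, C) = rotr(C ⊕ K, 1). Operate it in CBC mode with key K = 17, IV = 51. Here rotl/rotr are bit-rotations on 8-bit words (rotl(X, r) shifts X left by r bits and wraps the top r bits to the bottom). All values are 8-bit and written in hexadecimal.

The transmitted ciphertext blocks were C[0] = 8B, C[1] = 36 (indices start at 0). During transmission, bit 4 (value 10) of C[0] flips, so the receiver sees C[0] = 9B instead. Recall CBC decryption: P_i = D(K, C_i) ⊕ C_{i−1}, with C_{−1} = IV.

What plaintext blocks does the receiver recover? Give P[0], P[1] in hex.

P[0] = 17, P[1] = 0B

Only C[0] changed, to 9B. In CBC, a change in C_i garbles P_i and flips the same bit in P_{i+1}. Decrypting the received ciphertext:
P[0]: D(K, 9B) = 46; 46 ⊕ 51 = 17.
P[1]: D(K, 36) = 90; 90 ⊕ 9B = 0B.
Blocks that differ from the original plaintext: P[0], P[1].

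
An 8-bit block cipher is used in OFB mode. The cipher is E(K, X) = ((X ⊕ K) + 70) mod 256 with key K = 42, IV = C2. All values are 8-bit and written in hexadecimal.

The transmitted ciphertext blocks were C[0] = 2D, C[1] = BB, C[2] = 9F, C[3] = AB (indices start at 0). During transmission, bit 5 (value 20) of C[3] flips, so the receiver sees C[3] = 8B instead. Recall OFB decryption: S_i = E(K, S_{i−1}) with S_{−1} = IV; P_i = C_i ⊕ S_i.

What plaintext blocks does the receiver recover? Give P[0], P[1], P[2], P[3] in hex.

P[0] = DD, P[1] = 99, P[2] = 4F, P[3] = 89

Only C[3] changed, to 8B. In OFB, a change in C_i flips the same bit in P_i only; the keystream is unaffected. Decrypting the received ciphertext:
P[0]: S = E(K, C2) = F0; 2D ⊕ F0 = DD.
P[1]: S = E(K, F0) = 22; BB ⊕ 22 = 99.
P[2]: S = E(K, 22) = D0; 9F ⊕ D0 = 4F.
P[3]: S = E(K, D0) = 02; 8B ⊕ 02 = 89.
Blocks that differ from the original plaintext: P[3].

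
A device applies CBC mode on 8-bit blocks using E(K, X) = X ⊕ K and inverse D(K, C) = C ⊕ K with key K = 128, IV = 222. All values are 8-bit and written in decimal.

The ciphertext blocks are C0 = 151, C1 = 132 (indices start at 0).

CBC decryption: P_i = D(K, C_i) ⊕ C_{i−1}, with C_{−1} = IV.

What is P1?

P1 = 147

P1: D(K, 132) = 4; 4 ⊕ 151 = 147.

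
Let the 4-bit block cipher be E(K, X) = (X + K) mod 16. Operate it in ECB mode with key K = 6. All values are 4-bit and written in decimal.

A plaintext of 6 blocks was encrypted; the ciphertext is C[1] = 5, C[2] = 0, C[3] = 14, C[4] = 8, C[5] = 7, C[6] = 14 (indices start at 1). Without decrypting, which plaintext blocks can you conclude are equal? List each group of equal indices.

ECB encrypts each block independently with the same key, so equal ciphertext blocks imply equal plaintext blocks.
C[3] = C[6] = 14, so P[3] = P[6].

P[3] = P[6]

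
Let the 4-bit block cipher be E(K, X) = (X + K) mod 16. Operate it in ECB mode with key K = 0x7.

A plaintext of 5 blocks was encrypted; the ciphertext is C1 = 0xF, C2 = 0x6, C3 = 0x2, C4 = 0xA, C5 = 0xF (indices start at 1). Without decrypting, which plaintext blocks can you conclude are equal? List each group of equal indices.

P1 = P5

ECB encrypts each block independently with the same key, so equal ciphertext blocks imply equal plaintext blocks.
C1 = C5 = 0xF, so P1 = P5.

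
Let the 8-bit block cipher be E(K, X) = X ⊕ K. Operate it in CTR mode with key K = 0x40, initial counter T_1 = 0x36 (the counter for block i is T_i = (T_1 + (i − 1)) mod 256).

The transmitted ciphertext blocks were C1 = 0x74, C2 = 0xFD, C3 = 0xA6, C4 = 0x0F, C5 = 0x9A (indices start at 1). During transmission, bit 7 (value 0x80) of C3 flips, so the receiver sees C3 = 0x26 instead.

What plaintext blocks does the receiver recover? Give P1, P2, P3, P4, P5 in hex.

CTR decryption: S_i = E(K, T_i) where T_i is the counter for block i; P_i = C_i ⊕ S_i.
Only C3 changed, to 0x26. In CTR, a change in C_i flips the same bit in P_i only; the keystream is unaffected. Decrypting the received ciphertext:
P1: T = 0x36, S = E(K, T) = 0x76; 0x74 ⊕ 0x76 = 0x02.
P2: T = 0x37, S = E(K, T) = 0x77; 0xFD ⊕ 0x77 = 0x8A.
P3: T = 0x38, S = E(K, T) = 0x78; 0x26 ⊕ 0x78 = 0x5E.
P4: T = 0x39, S = E(K, T) = 0x79; 0x0F ⊕ 0x79 = 0x76.
P5: T = 0x3A, S = E(K, T) = 0x7A; 0x9A ⊕ 0x7A = 0xE0.
Blocks that differ from the original plaintext: P3.

P1 = 0x02, P2 = 0x8A, P3 = 0x5E, P4 = 0x76, P5 = 0xE0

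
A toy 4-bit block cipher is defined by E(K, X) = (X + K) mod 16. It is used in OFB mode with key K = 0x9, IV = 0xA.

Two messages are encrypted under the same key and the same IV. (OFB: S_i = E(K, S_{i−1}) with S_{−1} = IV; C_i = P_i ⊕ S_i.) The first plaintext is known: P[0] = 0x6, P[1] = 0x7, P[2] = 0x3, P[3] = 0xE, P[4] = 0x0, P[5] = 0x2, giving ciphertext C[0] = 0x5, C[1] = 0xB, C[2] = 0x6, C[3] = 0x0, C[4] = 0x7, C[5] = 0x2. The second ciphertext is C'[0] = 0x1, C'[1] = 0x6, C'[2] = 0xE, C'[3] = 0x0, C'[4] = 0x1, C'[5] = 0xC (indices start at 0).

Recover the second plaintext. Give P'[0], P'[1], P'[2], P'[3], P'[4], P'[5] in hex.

P'[0] = 0x2, P'[1] = 0xA, P'[2] = 0xB, P'[3] = 0xE, P'[4] = 0x6, P'[5] = 0xC

In OFB with a reused IV, both messages share the same keystream S_i, so C_i ⊕ C'_i = P_i ⊕ P'_i and thus P'_i = P_i ⊕ C_i ⊕ C'_i.
P'[0]: 0x6 ⊕ 0x5 ⊕ 0x1 = 0x2.
P'[1]: 0x7 ⊕ 0xB ⊕ 0x6 = 0xA.
P'[2]: 0x3 ⊕ 0x6 ⊕ 0xE = 0xB.
P'[3]: 0xE ⊕ 0x0 ⊕ 0x0 = 0xE.
P'[4]: 0x0 ⊕ 0x7 ⊕ 0x1 = 0x6.
P'[5]: 0x2 ⊕ 0x2 ⊕ 0xC = 0xC.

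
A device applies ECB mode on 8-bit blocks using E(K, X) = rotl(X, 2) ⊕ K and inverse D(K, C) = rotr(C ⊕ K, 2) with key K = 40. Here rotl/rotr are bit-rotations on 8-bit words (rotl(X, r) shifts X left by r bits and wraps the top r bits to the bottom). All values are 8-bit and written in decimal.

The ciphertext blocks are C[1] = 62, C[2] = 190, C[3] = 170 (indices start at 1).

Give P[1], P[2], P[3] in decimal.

ECB decryption: P_i = D(K, C_i).
P[1]: D(K, 62) = 133.
P[2]: D(K, 190) = 165.
P[3]: D(K, 170) = 160.

P[1] = 133, P[2] = 165, P[3] = 160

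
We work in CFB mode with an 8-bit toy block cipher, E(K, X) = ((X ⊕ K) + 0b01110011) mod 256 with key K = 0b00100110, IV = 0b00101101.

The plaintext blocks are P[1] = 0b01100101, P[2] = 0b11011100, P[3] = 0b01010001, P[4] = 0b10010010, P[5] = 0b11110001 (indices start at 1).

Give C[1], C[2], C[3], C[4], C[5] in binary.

C[1] = 0b00011011, C[2] = 0b01101100, C[3] = 0b11101100, C[4] = 0b10101111, C[5] = 0b00001101

CFB encryption: C_i = P_i ⊕ E(K, C_{i−1}), with C_{0} = IV.
C[1]: E(K, 0b00101101) = 0b01111110; 0b01100101 ⊕ 0b01111110 = 0b00011011.
C[2]: E(K, 0b00011011) = 0b10110000; 0b11011100 ⊕ 0b10110000 = 0b01101100.
C[3]: E(K, 0b01101100) = 0b10111101; 0b01010001 ⊕ 0b10111101 = 0b11101100.
C[4]: E(K, 0b11101100) = 0b00111101; 0b10010010 ⊕ 0b00111101 = 0b10101111.
C[5]: E(K, 0b10101111) = 0b11111100; 0b11110001 ⊕ 0b11111100 = 0b00001101.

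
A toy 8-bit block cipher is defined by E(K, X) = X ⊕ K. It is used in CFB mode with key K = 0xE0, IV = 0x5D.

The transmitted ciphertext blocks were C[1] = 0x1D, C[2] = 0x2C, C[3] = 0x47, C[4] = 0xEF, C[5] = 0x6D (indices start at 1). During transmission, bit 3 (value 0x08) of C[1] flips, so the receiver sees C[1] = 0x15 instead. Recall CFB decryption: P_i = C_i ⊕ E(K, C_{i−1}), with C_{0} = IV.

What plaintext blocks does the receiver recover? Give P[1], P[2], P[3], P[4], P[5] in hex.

P[1] = 0xA8, P[2] = 0xD9, P[3] = 0x8B, P[4] = 0x48, P[5] = 0x62

Only C[1] changed, to 0x15. In CFB, a change in C_i flips the same bit in P_i and garbles P_{i+1}. Decrypting the received ciphertext:
P[1]: E(K, 0x5D) = 0xBD; 0x15 ⊕ 0xBD = 0xA8.
P[2]: E(K, 0x15) = 0xF5; 0x2C ⊕ 0xF5 = 0xD9.
P[3]: E(K, 0x2C) = 0xCC; 0x47 ⊕ 0xCC = 0x8B.
P[4]: E(K, 0x47) = 0xA7; 0xEF ⊕ 0xA7 = 0x48.
P[5]: E(K, 0xEF) = 0x0F; 0x6D ⊕ 0x0F = 0x62.
Blocks that differ from the original plaintext: P[1], P[2].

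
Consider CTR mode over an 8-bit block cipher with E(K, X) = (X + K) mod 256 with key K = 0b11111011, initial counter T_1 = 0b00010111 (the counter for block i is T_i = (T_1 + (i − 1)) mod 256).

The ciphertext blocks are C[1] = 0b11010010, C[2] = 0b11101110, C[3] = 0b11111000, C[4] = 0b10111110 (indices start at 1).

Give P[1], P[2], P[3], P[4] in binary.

CTR decryption: S_i = E(K, T_i) where T_i is the counter for block i; P_i = C_i ⊕ S_i.
P[1]: T = 0b00010111, S = E(K, T) = 0b00010010; 0b11010010 ⊕ 0b00010010 = 0b11000000.
P[2]: T = 0b00011000, S = E(K, T) = 0b00010011; 0b11101110 ⊕ 0b00010011 = 0b11111101.
P[3]: T = 0b00011001, S = E(K, T) = 0b00010100; 0b11111000 ⊕ 0b00010100 = 0b11101100.
P[4]: T = 0b00011010, S = E(K, T) = 0b00010101; 0b10111110 ⊕ 0b00010101 = 0b10101011.

P[1] = 0b11000000, P[2] = 0b11111101, P[3] = 0b11101100, P[4] = 0b10101011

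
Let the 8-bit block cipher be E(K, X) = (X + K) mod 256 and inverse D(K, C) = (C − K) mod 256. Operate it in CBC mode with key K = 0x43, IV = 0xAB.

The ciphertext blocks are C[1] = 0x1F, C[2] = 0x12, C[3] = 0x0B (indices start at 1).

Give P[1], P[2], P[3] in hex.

CBC decryption: P_i = D(K, C_i) ⊕ C_{i−1}, with C_{0} = IV.
P[1]: D(K, 0x1F) = 0xDC; 0xDC ⊕ 0xAB = 0x77.
P[2]: D(K, 0x12) = 0xCF; 0xCF ⊕ 0x1F = 0xD0.
P[3]: D(K, 0x0B) = 0xC8; 0xC8 ⊕ 0x12 = 0xDA.

P[1] = 0x77, P[2] = 0xD0, P[3] = 0xDA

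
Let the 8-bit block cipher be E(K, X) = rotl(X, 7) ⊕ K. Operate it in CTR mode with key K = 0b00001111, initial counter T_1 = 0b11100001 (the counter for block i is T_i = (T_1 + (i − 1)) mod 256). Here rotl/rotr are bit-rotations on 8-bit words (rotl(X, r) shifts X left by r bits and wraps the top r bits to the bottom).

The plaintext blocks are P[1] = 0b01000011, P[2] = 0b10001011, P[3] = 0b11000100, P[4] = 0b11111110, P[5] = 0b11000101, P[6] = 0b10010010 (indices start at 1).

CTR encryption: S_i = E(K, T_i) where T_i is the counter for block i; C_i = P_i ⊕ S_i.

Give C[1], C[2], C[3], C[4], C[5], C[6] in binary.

C[1]: T = 0b11100001, S = E(K, T) = 0b11111111; 0b01000011 ⊕ 0b11111111 = 0b10111100.
C[2]: T = 0b11100010, S = E(K, T) = 0b01111110; 0b10001011 ⊕ 0b01111110 = 0b11110101.
C[3]: T = 0b11100011, S = E(K, T) = 0b11111110; 0b11000100 ⊕ 0b11111110 = 0b00111010.
C[4]: T = 0b11100100, S = E(K, T) = 0b01111101; 0b11111110 ⊕ 0b01111101 = 0b10000011.
C[5]: T = 0b11100101, S = E(K, T) = 0b11111101; 0b11000101 ⊕ 0b11111101 = 0b00111000.
C[6]: T = 0b11100110, S = E(K, T) = 0b01111100; 0b10010010 ⊕ 0b01111100 = 0b11101110.

C[1] = 0b10111100, C[2] = 0b11110101, C[3] = 0b00111010, C[4] = 0b10000011, C[5] = 0b00111000, C[6] = 0b11101110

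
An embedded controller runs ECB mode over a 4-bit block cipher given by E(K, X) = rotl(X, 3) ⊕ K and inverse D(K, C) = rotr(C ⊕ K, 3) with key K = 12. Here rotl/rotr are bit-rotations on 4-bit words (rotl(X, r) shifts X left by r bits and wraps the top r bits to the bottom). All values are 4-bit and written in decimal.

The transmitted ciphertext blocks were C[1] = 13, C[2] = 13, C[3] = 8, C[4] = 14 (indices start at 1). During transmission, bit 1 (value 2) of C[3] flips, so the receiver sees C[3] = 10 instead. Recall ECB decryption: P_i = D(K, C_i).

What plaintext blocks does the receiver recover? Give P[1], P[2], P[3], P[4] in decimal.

Only C[3] changed, to 10. In ECB, a change in C_i affects only P_i. Decrypting the received ciphertext:
P[1]: D(K, 13) = 2.
P[2]: D(K, 13) = 2.
P[3]: D(K, 10) = 12.
P[4]: D(K, 14) = 4.
Blocks that differ from the original plaintext: P[3].

P[1] = 2, P[2] = 2, P[3] = 12, P[4] = 4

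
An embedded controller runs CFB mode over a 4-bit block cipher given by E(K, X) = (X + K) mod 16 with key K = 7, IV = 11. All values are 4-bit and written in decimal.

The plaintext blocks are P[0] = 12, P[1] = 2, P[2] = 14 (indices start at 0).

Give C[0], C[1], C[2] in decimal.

C[0] = 14, C[1] = 7, C[2] = 0

CFB encryption: C_i = P_i ⊕ E(K, C_{i−1}), with C_{−1} = IV.
C[0]: E(K, 11) = 2; 12 ⊕ 2 = 14.
C[1]: E(K, 14) = 5; 2 ⊕ 5 = 7.
C[2]: E(K, 7) = 14; 14 ⊕ 14 = 0.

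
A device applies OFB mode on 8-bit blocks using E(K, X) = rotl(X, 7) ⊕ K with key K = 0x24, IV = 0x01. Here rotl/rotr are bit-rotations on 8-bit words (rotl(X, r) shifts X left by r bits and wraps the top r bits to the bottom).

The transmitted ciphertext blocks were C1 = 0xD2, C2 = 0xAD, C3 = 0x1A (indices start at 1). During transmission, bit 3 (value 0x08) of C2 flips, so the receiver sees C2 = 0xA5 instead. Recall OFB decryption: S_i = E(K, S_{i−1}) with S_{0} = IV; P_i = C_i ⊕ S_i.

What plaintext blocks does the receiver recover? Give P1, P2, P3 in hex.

Only C2 changed, to 0xA5. In OFB, a change in C_i flips the same bit in P_i only; the keystream is unaffected. Decrypting the received ciphertext:
P1: S = E(K, 0x01) = 0xA4; 0xD2 ⊕ 0xA4 = 0x76.
P2: S = E(K, 0xA4) = 0x76; 0xA5 ⊕ 0x76 = 0xD3.
P3: S = E(K, 0x76) = 0x1F; 0x1A ⊕ 0x1F = 0x05.
Blocks that differ from the original plaintext: P2.

P1 = 0x76, P2 = 0xD3, P3 = 0x05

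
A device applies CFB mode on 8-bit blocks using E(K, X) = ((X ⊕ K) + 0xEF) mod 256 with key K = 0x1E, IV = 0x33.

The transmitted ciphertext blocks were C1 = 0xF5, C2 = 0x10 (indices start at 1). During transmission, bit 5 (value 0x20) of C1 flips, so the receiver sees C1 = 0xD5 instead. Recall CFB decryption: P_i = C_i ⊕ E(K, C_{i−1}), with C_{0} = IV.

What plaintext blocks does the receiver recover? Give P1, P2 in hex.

P1 = 0xC9, P2 = 0xAA

Only C1 changed, to 0xD5. In CFB, a change in C_i flips the same bit in P_i and garbles P_{i+1}. Decrypting the received ciphertext:
P1: E(K, 0x33) = 0x1C; 0xD5 ⊕ 0x1C = 0xC9.
P2: E(K, 0xD5) = 0xBA; 0x10 ⊕ 0xBA = 0xAA.
Blocks that differ from the original plaintext: P1, P2.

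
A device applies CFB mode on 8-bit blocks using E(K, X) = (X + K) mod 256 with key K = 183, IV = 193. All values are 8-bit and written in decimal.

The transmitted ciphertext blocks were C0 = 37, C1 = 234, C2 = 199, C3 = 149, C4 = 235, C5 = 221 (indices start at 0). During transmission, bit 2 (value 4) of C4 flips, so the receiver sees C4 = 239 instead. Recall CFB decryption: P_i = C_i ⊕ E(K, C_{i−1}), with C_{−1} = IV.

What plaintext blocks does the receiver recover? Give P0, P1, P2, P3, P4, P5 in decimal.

P0 = 93, P1 = 54, P2 = 102, P3 = 235, P4 = 163, P5 = 123

Only C4 changed, to 239. In CFB, a change in C_i flips the same bit in P_i and garbles P_{i+1}. Decrypting the received ciphertext:
P0: E(K, 193) = 120; 37 ⊕ 120 = 93.
P1: E(K, 37) = 220; 234 ⊕ 220 = 54.
P2: E(K, 234) = 161; 199 ⊕ 161 = 102.
P3: E(K, 199) = 126; 149 ⊕ 126 = 235.
P4: E(K, 149) = 76; 239 ⊕ 76 = 163.
P5: E(K, 239) = 166; 221 ⊕ 166 = 123.
Blocks that differ from the original plaintext: P4, P5.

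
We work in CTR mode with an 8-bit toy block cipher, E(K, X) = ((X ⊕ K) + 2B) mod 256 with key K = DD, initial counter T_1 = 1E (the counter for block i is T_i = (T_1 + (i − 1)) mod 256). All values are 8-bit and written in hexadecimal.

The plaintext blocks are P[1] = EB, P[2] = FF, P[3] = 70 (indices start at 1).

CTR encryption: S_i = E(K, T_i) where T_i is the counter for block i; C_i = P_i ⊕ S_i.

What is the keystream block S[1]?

C[1]: T = 1E, S = E(K, T) = EE; EB ⊕ EE = 05.
So S[1] = EE.

EE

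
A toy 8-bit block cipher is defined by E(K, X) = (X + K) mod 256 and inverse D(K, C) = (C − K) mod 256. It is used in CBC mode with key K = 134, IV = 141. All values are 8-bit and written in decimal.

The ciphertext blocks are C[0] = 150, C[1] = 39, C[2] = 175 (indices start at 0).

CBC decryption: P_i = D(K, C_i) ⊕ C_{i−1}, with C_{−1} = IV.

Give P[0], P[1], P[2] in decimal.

P[0] = 157, P[1] = 55, P[2] = 14

P[0]: D(K, 150) = 16; 16 ⊕ 141 = 157.
P[1]: D(K, 39) = 161; 161 ⊕ 150 = 55.
P[2]: D(K, 175) = 41; 41 ⊕ 39 = 14.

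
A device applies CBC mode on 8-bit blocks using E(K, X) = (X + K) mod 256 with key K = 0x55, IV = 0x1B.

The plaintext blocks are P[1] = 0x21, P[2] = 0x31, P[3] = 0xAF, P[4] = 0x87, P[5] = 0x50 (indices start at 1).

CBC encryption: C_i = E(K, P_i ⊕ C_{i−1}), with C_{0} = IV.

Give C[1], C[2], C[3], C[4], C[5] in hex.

C[1] = 0x8F, C[2] = 0x13, C[3] = 0x11, C[4] = 0xEB, C[5] = 0x10

C[1]: P[1] ⊕ 0x1B = 0x3A; E(K, 0x3A) = 0x8F.
C[2]: P[2] ⊕ 0x8F = 0xBE; E(K, 0xBE) = 0x13.
C[3]: P[3] ⊕ 0x13 = 0xBC; E(K, 0xBC) = 0x11.
C[4]: P[4] ⊕ 0x11 = 0x96; E(K, 0x96) = 0xEB.
C[5]: P[5] ⊕ 0xEB = 0xBB; E(K, 0xBB) = 0x10.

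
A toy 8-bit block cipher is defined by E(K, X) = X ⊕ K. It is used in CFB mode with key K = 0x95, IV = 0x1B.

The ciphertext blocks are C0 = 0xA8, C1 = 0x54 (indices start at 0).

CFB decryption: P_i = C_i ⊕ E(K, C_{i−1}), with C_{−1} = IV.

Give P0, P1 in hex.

P0 = 0x26, P1 = 0x69

P0: E(K, 0x1B) = 0x8E; 0xA8 ⊕ 0x8E = 0x26.
P1: E(K, 0xA8) = 0x3D; 0x54 ⊕ 0x3D = 0x69.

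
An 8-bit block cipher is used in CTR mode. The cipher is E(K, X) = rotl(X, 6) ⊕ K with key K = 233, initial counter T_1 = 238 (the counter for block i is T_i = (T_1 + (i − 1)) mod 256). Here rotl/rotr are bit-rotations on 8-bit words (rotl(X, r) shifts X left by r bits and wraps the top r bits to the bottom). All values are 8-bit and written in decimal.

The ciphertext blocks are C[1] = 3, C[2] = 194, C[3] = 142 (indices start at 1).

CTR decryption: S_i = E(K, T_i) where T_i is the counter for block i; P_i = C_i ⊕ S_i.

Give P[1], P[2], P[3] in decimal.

P[1] = 81, P[2] = 208, P[3] = 91

P[1]: T = 238, S = E(K, T) = 82; 3 ⊕ 82 = 81.
P[2]: T = 239, S = E(K, T) = 18; 194 ⊕ 18 = 208.
P[3]: T = 240, S = E(K, T) = 213; 142 ⊕ 213 = 91.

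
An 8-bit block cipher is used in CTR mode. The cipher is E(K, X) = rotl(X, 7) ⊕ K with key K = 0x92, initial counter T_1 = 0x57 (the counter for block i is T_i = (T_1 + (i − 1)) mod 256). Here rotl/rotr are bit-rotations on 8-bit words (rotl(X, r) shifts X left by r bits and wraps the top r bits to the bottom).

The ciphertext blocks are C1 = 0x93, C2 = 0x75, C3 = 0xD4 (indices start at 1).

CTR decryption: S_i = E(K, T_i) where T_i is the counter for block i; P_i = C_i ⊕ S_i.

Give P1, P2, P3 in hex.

P1: T = 0x57, S = E(K, T) = 0x39; 0x93 ⊕ 0x39 = 0xAA.
P2: T = 0x58, S = E(K, T) = 0xBE; 0x75 ⊕ 0xBE = 0xCB.
P3: T = 0x59, S = E(K, T) = 0x3E; 0xD4 ⊕ 0x3E = 0xEA.

P1 = 0xAA, P2 = 0xCB, P3 = 0xEA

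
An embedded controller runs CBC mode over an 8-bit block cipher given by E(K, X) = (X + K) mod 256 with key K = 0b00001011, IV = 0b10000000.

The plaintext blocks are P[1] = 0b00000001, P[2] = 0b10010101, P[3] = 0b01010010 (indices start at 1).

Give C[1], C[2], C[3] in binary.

C[1] = 0b10001100, C[2] = 0b00100100, C[3] = 0b10000001

CBC encryption: C_i = E(K, P_i ⊕ C_{i−1}), with C_{0} = IV.
C[1]: P[1] ⊕ 0b10000000 = 0b10000001; E(K, 0b10000001) = 0b10001100.
C[2]: P[2] ⊕ 0b10001100 = 0b00011001; E(K, 0b00011001) = 0b00100100.
C[3]: P[3] ⊕ 0b00100100 = 0b01110110; E(K, 0b01110110) = 0b10000001.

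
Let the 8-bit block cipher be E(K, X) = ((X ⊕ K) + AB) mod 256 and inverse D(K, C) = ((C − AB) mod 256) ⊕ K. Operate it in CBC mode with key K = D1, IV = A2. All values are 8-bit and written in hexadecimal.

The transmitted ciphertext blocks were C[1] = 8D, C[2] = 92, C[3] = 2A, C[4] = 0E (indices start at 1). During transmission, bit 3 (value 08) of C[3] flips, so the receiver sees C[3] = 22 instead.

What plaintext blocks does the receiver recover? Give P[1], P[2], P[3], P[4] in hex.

CBC decryption: P_i = D(K, C_i) ⊕ C_{i−1}, with C_{0} = IV.
Only C[3] changed, to 22. In CBC, a change in C_i garbles P_i and flips the same bit in P_{i+1}. Decrypting the received ciphertext:
P[1]: D(K, 8D) = 33; 33 ⊕ A2 = 91.
P[2]: D(K, 92) = 36; 36 ⊕ 8D = BB.
P[3]: D(K, 22) = A6; A6 ⊕ 92 = 34.
P[4]: D(K, 0E) = B2; B2 ⊕ 22 = 90.
Blocks that differ from the original plaintext: P[3], P[4].

P[1] = 91, P[2] = BB, P[3] = 34, P[4] = 90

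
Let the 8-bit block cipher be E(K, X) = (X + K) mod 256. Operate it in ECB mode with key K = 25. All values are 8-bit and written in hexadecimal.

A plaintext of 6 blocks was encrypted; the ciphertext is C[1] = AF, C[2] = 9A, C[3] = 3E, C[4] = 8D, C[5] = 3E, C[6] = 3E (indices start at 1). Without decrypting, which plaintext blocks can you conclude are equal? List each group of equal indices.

ECB encrypts each block independently with the same key, so equal ciphertext blocks imply equal plaintext blocks.
C[3] = C[5] = C[6] = 3E, so P[3] = P[5] = P[6].

P[3] = P[5] = P[6]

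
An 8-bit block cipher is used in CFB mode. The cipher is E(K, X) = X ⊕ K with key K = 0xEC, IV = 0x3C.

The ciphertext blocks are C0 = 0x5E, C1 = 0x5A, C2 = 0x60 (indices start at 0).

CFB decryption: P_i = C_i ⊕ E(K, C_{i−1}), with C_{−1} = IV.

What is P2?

P2: E(K, 0x5A) = 0xB6; 0x60 ⊕ 0xB6 = 0xD6.

P2 = 0xD6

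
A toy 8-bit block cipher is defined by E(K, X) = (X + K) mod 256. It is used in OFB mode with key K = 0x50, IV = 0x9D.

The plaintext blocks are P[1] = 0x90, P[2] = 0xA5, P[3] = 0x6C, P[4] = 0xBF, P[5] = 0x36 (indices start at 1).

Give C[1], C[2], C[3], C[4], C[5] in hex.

C[1] = 0x7D, C[2] = 0x98, C[3] = 0xE1, C[4] = 0x62, C[5] = 0x1B

OFB encryption: S_i = E(K, S_{i−1}) with S_{0} = IV; C_i = P_i ⊕ S_i.
C[1]: S = E(K, 0x9D) = 0xED; 0x90 ⊕ 0xED = 0x7D.
C[2]: S = E(K, 0xED) = 0x3D; 0xA5 ⊕ 0x3D = 0x98.
C[3]: S = E(K, 0x3D) = 0x8D; 0x6C ⊕ 0x8D = 0xE1.
C[4]: S = E(K, 0x8D) = 0xDD; 0xBF ⊕ 0xDD = 0x62.
C[5]: S = E(K, 0xDD) = 0x2D; 0x36 ⊕ 0x2D = 0x1B.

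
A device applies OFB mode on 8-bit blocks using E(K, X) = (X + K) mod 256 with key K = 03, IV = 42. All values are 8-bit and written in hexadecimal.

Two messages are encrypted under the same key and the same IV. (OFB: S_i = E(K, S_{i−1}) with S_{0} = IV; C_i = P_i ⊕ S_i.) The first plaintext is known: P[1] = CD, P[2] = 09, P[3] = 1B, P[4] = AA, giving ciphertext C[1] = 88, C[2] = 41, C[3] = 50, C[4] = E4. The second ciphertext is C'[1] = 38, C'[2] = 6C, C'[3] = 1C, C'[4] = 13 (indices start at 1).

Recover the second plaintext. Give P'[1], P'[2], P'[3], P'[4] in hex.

In OFB with a reused IV, both messages share the same keystream S_i, so C_i ⊕ C'_i = P_i ⊕ P'_i and thus P'_i = P_i ⊕ C_i ⊕ C'_i.
P'[1]: CD ⊕ 88 ⊕ 38 = 7D.
P'[2]: 09 ⊕ 41 ⊕ 6C = 24.
P'[3]: 1B ⊕ 50 ⊕ 1C = 57.
P'[4]: AA ⊕ E4 ⊕ 13 = 5D.

P'[1] = 7D, P'[2] = 24, P'[3] = 57, P'[4] = 5D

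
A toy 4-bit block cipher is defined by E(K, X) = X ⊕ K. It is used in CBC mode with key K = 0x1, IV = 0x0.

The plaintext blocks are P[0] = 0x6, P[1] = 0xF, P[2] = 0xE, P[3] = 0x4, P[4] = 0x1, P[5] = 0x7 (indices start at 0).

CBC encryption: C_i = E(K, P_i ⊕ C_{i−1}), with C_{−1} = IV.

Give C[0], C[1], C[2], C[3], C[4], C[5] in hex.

C[0] = 0x7, C[1] = 0x9, C[2] = 0x6, C[3] = 0x3, C[4] = 0x3, C[5] = 0x5

C[0]: P[0] ⊕ 0x0 = 0x6; E(K, 0x6) = 0x7.
C[1]: P[1] ⊕ 0x7 = 0x8; E(K, 0x8) = 0x9.
C[2]: P[2] ⊕ 0x9 = 0x7; E(K, 0x7) = 0x6.
C[3]: P[3] ⊕ 0x6 = 0x2; E(K, 0x2) = 0x3.
C[4]: P[4] ⊕ 0x3 = 0x2; E(K, 0x2) = 0x3.
C[5]: P[5] ⊕ 0x3 = 0x4; E(K, 0x4) = 0x5.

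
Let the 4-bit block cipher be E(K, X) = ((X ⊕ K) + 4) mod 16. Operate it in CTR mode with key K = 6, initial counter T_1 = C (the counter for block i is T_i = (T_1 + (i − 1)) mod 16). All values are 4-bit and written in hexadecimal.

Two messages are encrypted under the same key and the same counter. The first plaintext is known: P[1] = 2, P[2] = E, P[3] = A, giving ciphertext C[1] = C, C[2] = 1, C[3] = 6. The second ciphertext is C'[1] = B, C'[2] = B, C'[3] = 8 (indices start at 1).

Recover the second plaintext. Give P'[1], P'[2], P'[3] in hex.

P'[1] = 5, P'[2] = 4, P'[3] = 4

In CTR with a reused counter, both messages share the same keystream S_i, so C_i ⊕ C'_i = P_i ⊕ P'_i and thus P'_i = P_i ⊕ C_i ⊕ C'_i.
P'[1]: 2 ⊕ C ⊕ B = 5.
P'[2]: E ⊕ 1 ⊕ B = 4.
P'[3]: A ⊕ 6 ⊕ 8 = 4.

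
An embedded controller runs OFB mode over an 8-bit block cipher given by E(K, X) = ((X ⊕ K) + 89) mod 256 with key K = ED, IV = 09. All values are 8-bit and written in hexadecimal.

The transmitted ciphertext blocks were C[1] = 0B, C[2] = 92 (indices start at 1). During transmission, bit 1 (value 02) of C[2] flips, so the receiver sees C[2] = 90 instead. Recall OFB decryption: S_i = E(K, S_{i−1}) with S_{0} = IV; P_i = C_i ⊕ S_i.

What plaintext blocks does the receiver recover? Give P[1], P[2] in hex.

P[1] = 66, P[2] = 99

Only C[2] changed, to 90. In OFB, a change in C_i flips the same bit in P_i only; the keystream is unaffected. Decrypting the received ciphertext:
P[1]: S = E(K, 09) = 6D; 0B ⊕ 6D = 66.
P[2]: S = E(K, 6D) = 09; 90 ⊕ 09 = 99.
Blocks that differ from the original plaintext: P[2].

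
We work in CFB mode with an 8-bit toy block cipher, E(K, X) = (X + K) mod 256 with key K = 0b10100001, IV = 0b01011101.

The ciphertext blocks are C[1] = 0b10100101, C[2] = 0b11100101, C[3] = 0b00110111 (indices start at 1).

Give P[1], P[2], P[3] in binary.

P[1] = 0b01011011, P[2] = 0b10100011, P[3] = 0b10110001

CFB decryption: P_i = C_i ⊕ E(K, C_{i−1}), with C_{0} = IV.
P[1]: E(K, 0b01011101) = 0b11111110; 0b10100101 ⊕ 0b11111110 = 0b01011011.
P[2]: E(K, 0b10100101) = 0b01000110; 0b11100101 ⊕ 0b01000110 = 0b10100011.
P[3]: E(K, 0b11100101) = 0b10000110; 0b00110111 ⊕ 0b10000110 = 0b10110001.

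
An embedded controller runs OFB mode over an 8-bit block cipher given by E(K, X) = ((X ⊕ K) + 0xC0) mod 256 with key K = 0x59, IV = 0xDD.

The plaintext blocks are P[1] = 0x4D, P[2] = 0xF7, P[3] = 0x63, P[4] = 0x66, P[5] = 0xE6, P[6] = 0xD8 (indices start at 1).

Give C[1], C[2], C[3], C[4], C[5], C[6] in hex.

C[1] = 0x09, C[2] = 0x2A, C[3] = 0x27, C[4] = 0xBB, C[5] = 0xA2, C[6] = 0x05

OFB encryption: S_i = E(K, S_{i−1}) with S_{0} = IV; C_i = P_i ⊕ S_i.
C[1]: S = E(K, 0xDD) = 0x44; 0x4D ⊕ 0x44 = 0x09.
C[2]: S = E(K, 0x44) = 0xDD; 0xF7 ⊕ 0xDD = 0x2A.
C[3]: S = E(K, 0xDD) = 0x44; 0x63 ⊕ 0x44 = 0x27.
C[4]: S = E(K, 0x44) = 0xDD; 0x66 ⊕ 0xDD = 0xBB.
C[5]: S = E(K, 0xDD) = 0x44; 0xE6 ⊕ 0x44 = 0xA2.
C[6]: S = E(K, 0x44) = 0xDD; 0xD8 ⊕ 0xDD = 0x05.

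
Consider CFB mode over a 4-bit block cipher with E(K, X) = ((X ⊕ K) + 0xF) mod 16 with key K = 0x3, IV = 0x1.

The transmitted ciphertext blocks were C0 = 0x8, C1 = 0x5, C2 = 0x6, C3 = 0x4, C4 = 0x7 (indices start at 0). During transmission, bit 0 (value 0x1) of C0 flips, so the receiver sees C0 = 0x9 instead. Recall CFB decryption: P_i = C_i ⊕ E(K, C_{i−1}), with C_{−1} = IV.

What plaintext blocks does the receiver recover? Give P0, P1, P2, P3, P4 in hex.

P0 = 0x8, P1 = 0xC, P2 = 0x3, P3 = 0x0, P4 = 0x1

Only C0 changed, to 0x9. In CFB, a change in C_i flips the same bit in P_i and garbles P_{i+1}. Decrypting the received ciphertext:
P0: E(K, 0x1) = 0x1; 0x9 ⊕ 0x1 = 0x8.
P1: E(K, 0x9) = 0x9; 0x5 ⊕ 0x9 = 0xC.
P2: E(K, 0x5) = 0x5; 0x6 ⊕ 0x5 = 0x3.
P3: E(K, 0x6) = 0x4; 0x4 ⊕ 0x4 = 0x0.
P4: E(K, 0x4) = 0x6; 0x7 ⊕ 0x6 = 0x1.
Blocks that differ from the original plaintext: P0, P1.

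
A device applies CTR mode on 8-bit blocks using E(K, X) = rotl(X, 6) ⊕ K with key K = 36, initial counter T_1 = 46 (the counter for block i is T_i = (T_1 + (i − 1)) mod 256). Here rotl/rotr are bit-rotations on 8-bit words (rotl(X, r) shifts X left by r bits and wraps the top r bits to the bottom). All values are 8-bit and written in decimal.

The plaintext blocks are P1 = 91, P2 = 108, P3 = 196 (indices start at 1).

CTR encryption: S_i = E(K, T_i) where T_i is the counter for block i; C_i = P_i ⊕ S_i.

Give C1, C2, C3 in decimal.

C1 = 244, C2 = 131, C3 = 236

C1: T = 46, S = E(K, T) = 175; 91 ⊕ 175 = 244.
C2: T = 47, S = E(K, T) = 239; 108 ⊕ 239 = 131.
C3: T = 48, S = E(K, T) = 40; 196 ⊕ 40 = 236.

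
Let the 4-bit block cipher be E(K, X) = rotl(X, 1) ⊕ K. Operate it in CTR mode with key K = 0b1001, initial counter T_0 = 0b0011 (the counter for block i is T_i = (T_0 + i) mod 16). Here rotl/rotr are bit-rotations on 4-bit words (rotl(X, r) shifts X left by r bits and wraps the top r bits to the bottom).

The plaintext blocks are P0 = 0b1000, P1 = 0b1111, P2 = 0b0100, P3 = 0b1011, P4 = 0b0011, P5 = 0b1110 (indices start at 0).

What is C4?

CTR encryption: S_i = E(K, T_i) where T_i is the counter for block i; C_i = P_i ⊕ S_i.
C0: T = 0b0011, S = E(K, T) = 0b1111; 0b1000 ⊕ 0b1111 = 0b0111.
C1: T = 0b0100, S = E(K, T) = 0b0001; 0b1111 ⊕ 0b0001 = 0b1110.
C2: T = 0b0101, S = E(K, T) = 0b0011; 0b0100 ⊕ 0b0011 = 0b0111.
C3: T = 0b0110, S = E(K, T) = 0b0101; 0b1011 ⊕ 0b0101 = 0b1110.
C4: T = 0b0111, S = E(K, T) = 0b0111; 0b0011 ⊕ 0b0111 = 0b0100.

C4 = 0b0100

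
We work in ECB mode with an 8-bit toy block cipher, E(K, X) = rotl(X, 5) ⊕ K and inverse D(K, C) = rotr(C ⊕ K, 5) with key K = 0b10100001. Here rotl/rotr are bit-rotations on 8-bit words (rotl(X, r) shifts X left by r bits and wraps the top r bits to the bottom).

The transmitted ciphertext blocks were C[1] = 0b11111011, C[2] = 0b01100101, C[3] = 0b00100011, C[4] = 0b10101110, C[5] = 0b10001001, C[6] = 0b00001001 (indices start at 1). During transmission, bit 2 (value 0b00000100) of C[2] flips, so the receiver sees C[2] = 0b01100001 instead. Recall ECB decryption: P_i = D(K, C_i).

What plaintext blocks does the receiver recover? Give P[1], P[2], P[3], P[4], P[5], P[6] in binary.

P[1] = 0b11010010, P[2] = 0b00000110, P[3] = 0b00010100, P[4] = 0b01111000, P[5] = 0b01000001, P[6] = 0b01000101

Only C[2] changed, to 0b01100001. In ECB, a change in C_i affects only P_i. Decrypting the received ciphertext:
P[1]: D(K, 0b11111011) = 0b11010010.
P[2]: D(K, 0b01100001) = 0b00000110.
P[3]: D(K, 0b00100011) = 0b00010100.
P[4]: D(K, 0b10101110) = 0b01111000.
P[5]: D(K, 0b10001001) = 0b01000001.
P[6]: D(K, 0b00001001) = 0b01000101.
Blocks that differ from the original plaintext: P[2].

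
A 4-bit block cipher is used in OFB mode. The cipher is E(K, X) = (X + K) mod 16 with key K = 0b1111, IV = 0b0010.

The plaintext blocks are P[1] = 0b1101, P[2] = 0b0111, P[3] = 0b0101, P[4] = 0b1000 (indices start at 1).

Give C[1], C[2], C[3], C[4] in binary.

OFB encryption: S_i = E(K, S_{i−1}) with S_{0} = IV; C_i = P_i ⊕ S_i.
C[1]: S = E(K, 0b0010) = 0b0001; 0b1101 ⊕ 0b0001 = 0b1100.
C[2]: S = E(K, 0b0001) = 0b0000; 0b0111 ⊕ 0b0000 = 0b0111.
C[3]: S = E(K, 0b0000) = 0b1111; 0b0101 ⊕ 0b1111 = 0b1010.
C[4]: S = E(K, 0b1111) = 0b1110; 0b1000 ⊕ 0b1110 = 0b0110.

C[1] = 0b1100, C[2] = 0b0111, C[3] = 0b1010, C[4] = 0b0110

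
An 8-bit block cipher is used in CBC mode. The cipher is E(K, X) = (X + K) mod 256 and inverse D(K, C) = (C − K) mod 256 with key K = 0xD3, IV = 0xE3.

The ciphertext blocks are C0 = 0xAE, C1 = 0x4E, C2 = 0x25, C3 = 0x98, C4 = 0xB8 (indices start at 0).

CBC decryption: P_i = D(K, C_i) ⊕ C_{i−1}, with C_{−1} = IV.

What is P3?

P3: D(K, 0x98) = 0xC5; 0xC5 ⊕ 0x25 = 0xE0.

P3 = 0xE0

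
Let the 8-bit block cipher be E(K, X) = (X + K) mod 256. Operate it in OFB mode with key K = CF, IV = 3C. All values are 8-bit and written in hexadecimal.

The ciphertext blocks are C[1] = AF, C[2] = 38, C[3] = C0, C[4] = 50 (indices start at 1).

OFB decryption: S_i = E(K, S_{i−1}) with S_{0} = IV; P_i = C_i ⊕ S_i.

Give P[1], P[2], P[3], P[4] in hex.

P[1]: S = E(K, 3C) = 0B; AF ⊕ 0B = A4.
P[2]: S = E(K, 0B) = DA; 38 ⊕ DA = E2.
P[3]: S = E(K, DA) = A9; C0 ⊕ A9 = 69.
P[4]: S = E(K, A9) = 78; 50 ⊕ 78 = 28.

P[1] = A4, P[2] = E2, P[3] = 69, P[4] = 28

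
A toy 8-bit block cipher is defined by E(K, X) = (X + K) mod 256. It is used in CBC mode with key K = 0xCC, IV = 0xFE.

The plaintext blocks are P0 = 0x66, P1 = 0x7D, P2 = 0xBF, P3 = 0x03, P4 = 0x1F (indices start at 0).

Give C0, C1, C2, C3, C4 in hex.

CBC encryption: C_i = E(K, P_i ⊕ C_{i−1}), with C_{−1} = IV.
C0: P0 ⊕ 0xFE = 0x98; E(K, 0x98) = 0x64.
C1: P1 ⊕ 0x64 = 0x19; E(K, 0x19) = 0xE5.
C2: P2 ⊕ 0xE5 = 0x5A; E(K, 0x5A) = 0x26.
C3: P3 ⊕ 0x26 = 0x25; E(K, 0x25) = 0xF1.
C4: P4 ⊕ 0xF1 = 0xEE; E(K, 0xEE) = 0xBA.

C0 = 0x64, C1 = 0xE5, C2 = 0x26, C3 = 0xF1, C4 = 0xBA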